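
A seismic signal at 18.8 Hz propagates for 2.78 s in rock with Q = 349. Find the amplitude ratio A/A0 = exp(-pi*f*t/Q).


pi*f*t/Q = pi*18.8*2.78/349 = 0.470465
A/A0 = exp(-0.470465) = 0.624712

0.624712


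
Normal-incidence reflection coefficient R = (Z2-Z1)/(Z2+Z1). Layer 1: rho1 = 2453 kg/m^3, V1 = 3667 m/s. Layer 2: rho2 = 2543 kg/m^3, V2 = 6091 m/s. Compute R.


Z1 = 2453 * 3667 = 8995151
Z2 = 2543 * 6091 = 15489413
R = (15489413 - 8995151) / (15489413 + 8995151) = 6494262 / 24484564 = 0.2652

0.2652


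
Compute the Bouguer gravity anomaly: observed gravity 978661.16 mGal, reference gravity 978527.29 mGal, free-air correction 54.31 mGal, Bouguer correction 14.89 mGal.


BA = g_obs - g_ref + FAC - BC
= 978661.16 - 978527.29 + 54.31 - 14.89
= 173.29 mGal

173.29


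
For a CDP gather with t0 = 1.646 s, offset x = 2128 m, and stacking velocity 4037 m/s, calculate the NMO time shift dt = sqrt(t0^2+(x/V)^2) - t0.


x/Vnmo = 2128/4037 = 0.527124
(x/Vnmo)^2 = 0.27786
t0^2 = 2.709316
sqrt(2.709316 + 0.27786) = 1.728345
dt = 1.728345 - 1.646 = 0.082345

0.082345


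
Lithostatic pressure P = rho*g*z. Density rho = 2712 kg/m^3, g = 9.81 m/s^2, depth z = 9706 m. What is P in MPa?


P = rho * g * z / 1e6
= 2712 * 9.81 * 9706 / 1e6
= 258225412.32 / 1e6
= 258.2254 MPa

258.2254


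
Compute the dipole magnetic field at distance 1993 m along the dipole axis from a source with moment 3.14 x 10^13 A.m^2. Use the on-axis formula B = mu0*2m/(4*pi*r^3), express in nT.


m = 3.14 x 10^13 = 31400000000000 A.m^2
2m = 62800000000000 A.m^2
r^3 = 1993^3 = 7916293657
B = (4pi*10^-7) * 62800000000000 / (4*pi * 7916293657) * 1e9
= 78916807.458176 / 99479079985.96 * 1e9
= 793300.5358 nT

793300.5358


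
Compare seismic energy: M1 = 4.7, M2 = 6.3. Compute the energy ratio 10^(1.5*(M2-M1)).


M2 - M1 = 6.3 - 4.7 = 1.6
1.5 * 1.6 = 2.4
ratio = 10^2.4 = 251.19

251.19


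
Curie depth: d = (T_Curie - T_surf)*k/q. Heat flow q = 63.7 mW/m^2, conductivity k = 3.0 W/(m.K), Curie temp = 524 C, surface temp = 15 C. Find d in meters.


T_Curie - T_surf = 524 - 15 = 509 C
Convert q to W/m^2: 63.7 mW/m^2 = 0.0637 W/m^2
d = 509 * 3.0 / 0.0637 = 23971.74 m

23971.74


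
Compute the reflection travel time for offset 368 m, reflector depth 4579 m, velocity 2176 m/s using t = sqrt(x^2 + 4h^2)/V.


x^2 + 4h^2 = 368^2 + 4*4579^2 = 135424 + 83868964 = 84004388
sqrt(84004388) = 9165.3908
t = 9165.3908 / 2176 = 4.212 s

4.212


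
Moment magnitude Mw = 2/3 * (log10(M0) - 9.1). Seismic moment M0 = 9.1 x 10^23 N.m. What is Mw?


log10(M0) = log10(9.1 x 10^23) = 23.959
Mw = 2/3 * (23.959 - 9.1)
= 2/3 * 14.859
= 9.91

9.91


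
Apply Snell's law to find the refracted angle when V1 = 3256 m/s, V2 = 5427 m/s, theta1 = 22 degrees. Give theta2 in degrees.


sin(theta1) = sin(22 deg) = 0.374607
sin(theta2) = V2/V1 * sin(theta1) = 5427/3256 * 0.374607 = 0.624383
theta2 = arcsin(0.624383) = 38.6369 degrees

38.6369


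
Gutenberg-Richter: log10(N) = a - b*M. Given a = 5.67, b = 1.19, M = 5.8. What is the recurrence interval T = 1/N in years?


log10(N) = 5.67 - 1.19*5.8 = -1.232
N = 10^-1.232 = 0.058614
T = 1/N = 1/0.058614 = 17.0608 years

17.0608


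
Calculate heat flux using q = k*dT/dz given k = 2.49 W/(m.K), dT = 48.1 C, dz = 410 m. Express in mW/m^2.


q = k * dT / dz * 1000
= 2.49 * 48.1 / 410 * 1000
= 0.29212 * 1000
= 292.1195 mW/m^2

292.1195


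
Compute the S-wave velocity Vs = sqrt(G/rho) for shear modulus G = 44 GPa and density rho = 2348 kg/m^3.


Convert G to Pa: G = 44e9 Pa
Compute G/rho = 44e9 / 2348 = 18739352.6405
Vs = sqrt(18739352.6405) = 4328.9 m/s

4328.9


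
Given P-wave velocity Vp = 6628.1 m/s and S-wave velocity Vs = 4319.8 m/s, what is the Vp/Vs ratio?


Vp/Vs = 6628.1 / 4319.8
= 1.5344

1.5344


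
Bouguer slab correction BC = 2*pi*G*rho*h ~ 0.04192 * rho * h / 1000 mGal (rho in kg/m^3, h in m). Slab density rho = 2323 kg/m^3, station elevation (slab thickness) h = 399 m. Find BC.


BC = 0.04192 * rho * h / 1000
= 0.04192 * 2323 * 399 / 1000
= 38.8547 mGal

38.8547


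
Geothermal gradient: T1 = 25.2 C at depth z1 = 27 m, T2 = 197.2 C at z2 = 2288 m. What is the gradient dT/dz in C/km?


dT = 197.2 - 25.2 = 172.0 C
dz = 2288 - 27 = 2261 m
gradient = dT/dz * 1000 = 172.0/2261 * 1000 = 76.0725 C/km

76.0725


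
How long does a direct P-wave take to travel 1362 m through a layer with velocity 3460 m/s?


t = x / V
= 1362 / 3460
= 0.3936 s

0.3936


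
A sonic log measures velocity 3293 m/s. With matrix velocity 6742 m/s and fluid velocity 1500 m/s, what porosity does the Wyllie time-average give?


1/V - 1/Vm = 1/3293 - 1/6742 = 0.00015535
1/Vf - 1/Vm = 1/1500 - 1/6742 = 0.00051834
phi = 0.00015535 / 0.00051834 = 0.2997

0.2997


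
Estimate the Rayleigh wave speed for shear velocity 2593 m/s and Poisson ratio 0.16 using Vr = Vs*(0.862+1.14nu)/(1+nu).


Numerator factor = 0.862 + 1.14*0.16 = 1.0444
Denominator = 1 + 0.16 = 1.16
Vr = 2593 * 1.0444 / 1.16 = 2334.59 m/s

2334.59


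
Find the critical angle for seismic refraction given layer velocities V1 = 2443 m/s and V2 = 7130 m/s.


V1/V2 = 2443/7130 = 0.342637
theta_c = arcsin(0.342637) = 20.0376 degrees

20.0376


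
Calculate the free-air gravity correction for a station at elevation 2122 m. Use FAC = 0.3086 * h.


FAC = 0.3086 * h
= 0.3086 * 2122
= 654.8492 mGal

654.8492


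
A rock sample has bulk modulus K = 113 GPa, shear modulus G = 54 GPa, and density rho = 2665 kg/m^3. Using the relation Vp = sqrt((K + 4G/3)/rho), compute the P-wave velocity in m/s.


First compute the effective modulus:
K + 4G/3 = 113e9 + 4*54e9/3 = 185000000000.0 Pa
Then divide by density:
185000000000.0 / 2665 = 69418386.4916 Pa/(kg/m^3)
Take the square root:
Vp = sqrt(69418386.4916) = 8331.77 m/s

8331.77


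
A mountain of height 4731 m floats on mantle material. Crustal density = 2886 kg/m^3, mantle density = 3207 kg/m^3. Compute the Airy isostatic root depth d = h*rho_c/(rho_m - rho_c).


rho_m - rho_c = 3207 - 2886 = 321
d = 4731 * 2886 / 321
= 13653666 / 321
= 42534.79 m

42534.79


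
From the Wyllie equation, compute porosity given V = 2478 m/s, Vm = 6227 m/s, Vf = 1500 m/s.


1/V - 1/Vm = 1/2478 - 1/6227 = 0.00024296
1/Vf - 1/Vm = 1/1500 - 1/6227 = 0.00050608
phi = 0.00024296 / 0.00050608 = 0.4801

0.4801


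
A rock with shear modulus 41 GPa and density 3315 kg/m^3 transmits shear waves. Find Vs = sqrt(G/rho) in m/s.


Convert G to Pa: G = 41e9 Pa
Compute G/rho = 41e9 / 3315 = 12368024.1327
Vs = sqrt(12368024.1327) = 3516.82 m/s

3516.82


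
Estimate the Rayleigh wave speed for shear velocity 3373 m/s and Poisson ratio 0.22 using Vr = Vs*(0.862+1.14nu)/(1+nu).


Numerator factor = 0.862 + 1.14*0.22 = 1.1128
Denominator = 1 + 0.22 = 1.22
Vr = 3373 * 1.1128 / 1.22 = 3076.62 m/s

3076.62


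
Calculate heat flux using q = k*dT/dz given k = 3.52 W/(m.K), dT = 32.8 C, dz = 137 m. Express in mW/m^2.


q = k * dT / dz * 1000
= 3.52 * 32.8 / 137 * 1000
= 0.842745 * 1000
= 842.7445 mW/m^2

842.7445


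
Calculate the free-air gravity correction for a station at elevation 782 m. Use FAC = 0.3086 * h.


FAC = 0.3086 * h
= 0.3086 * 782
= 241.3252 mGal

241.3252


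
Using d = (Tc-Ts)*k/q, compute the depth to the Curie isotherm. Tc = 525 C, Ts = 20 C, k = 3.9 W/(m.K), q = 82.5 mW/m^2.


T_Curie - T_surf = 525 - 20 = 505 C
Convert q to W/m^2: 82.5 mW/m^2 = 0.0825 W/m^2
d = 505 * 3.9 / 0.0825 = 23872.73 m

23872.73


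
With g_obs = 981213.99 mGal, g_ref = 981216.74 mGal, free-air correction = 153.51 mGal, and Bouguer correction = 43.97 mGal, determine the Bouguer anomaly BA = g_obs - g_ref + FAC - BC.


BA = g_obs - g_ref + FAC - BC
= 981213.99 - 981216.74 + 153.51 - 43.97
= 106.79 mGal

106.79


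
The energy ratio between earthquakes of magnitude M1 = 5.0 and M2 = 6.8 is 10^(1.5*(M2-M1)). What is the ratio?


M2 - M1 = 6.8 - 5.0 = 1.8
1.5 * 1.8 = 2.7
ratio = 10^2.7 = 501.19

501.19


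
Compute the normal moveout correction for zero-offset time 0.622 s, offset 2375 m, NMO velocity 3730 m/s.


x/Vnmo = 2375/3730 = 0.636729
(x/Vnmo)^2 = 0.405424
t0^2 = 0.386884
sqrt(0.386884 + 0.405424) = 0.890117
dt = 0.890117 - 0.622 = 0.268117

0.268117


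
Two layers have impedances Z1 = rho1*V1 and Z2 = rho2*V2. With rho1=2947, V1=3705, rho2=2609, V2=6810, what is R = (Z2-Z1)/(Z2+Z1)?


Z1 = 2947 * 3705 = 10918635
Z2 = 2609 * 6810 = 17767290
R = (17767290 - 10918635) / (17767290 + 10918635) = 6848655 / 28685925 = 0.2387

0.2387


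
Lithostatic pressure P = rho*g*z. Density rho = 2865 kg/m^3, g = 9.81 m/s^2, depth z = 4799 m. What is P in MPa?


P = rho * g * z / 1e6
= 2865 * 9.81 * 4799 / 1e6
= 134879014.35 / 1e6
= 134.879 MPa

134.879


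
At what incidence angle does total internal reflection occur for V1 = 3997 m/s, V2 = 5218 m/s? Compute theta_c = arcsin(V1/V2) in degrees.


V1/V2 = 3997/5218 = 0.766002
theta_c = arcsin(0.766002) = 49.9962 degrees

49.9962


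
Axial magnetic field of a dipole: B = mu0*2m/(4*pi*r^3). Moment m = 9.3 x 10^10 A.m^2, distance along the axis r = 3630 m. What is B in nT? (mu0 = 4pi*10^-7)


m = 9.3 x 10^10 = 93000000000 A.m^2
2m = 186000000000 A.m^2
r^3 = 3630^3 = 47832147000
B = (4pi*10^-7) * 186000000000 / (4*pi * 47832147000) * 1e9
= 233734.493427 / 601076486482.51 * 1e9
= 388.8598 nT

388.8598


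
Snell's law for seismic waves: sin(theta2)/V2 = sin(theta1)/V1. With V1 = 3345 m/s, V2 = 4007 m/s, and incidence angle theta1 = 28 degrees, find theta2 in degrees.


sin(theta1) = sin(28 deg) = 0.469472
sin(theta2) = V2/V1 * sin(theta1) = 4007/3345 * 0.469472 = 0.562383
theta2 = arcsin(0.562383) = 34.2208 degrees

34.2208


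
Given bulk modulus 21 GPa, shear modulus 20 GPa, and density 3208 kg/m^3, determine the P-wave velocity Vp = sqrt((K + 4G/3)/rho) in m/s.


First compute the effective modulus:
K + 4G/3 = 21e9 + 4*20e9/3 = 47666666666.67 Pa
Then divide by density:
47666666666.67 / 3208 = 14858686.6168 Pa/(kg/m^3)
Take the square root:
Vp = sqrt(14858686.6168) = 3854.7 m/s

3854.7


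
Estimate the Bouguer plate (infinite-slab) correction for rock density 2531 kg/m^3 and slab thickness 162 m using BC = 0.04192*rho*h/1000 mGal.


BC = 0.04192 * rho * h / 1000
= 0.04192 * 2531 * 162 / 1000
= 17.1881 mGal

17.1881


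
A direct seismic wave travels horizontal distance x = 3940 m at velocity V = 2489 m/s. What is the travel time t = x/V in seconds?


t = x / V
= 3940 / 2489
= 1.583 s

1.583


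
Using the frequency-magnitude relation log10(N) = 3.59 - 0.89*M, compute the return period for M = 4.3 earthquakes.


log10(N) = 3.59 - 0.89*4.3 = -0.237
N = 10^-0.237 = 0.579429
T = 1/N = 1/0.579429 = 1.7258 years

1.7258


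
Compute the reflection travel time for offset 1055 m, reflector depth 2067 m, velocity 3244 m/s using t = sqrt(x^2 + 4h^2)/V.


x^2 + 4h^2 = 1055^2 + 4*2067^2 = 1113025 + 17089956 = 18202981
sqrt(18202981) = 4266.4952
t = 4266.4952 / 3244 = 1.3152 s

1.3152


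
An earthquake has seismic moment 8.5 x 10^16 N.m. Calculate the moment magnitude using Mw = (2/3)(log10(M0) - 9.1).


log10(M0) = log10(8.5 x 10^16) = 16.9294
Mw = 2/3 * (16.9294 - 9.1)
= 2/3 * 7.8294
= 5.22

5.22


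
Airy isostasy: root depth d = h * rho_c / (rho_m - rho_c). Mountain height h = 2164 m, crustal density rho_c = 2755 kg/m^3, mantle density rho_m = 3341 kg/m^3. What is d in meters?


rho_m - rho_c = 3341 - 2755 = 586
d = 2164 * 2755 / 586
= 5961820 / 586
= 10173.75 m

10173.75


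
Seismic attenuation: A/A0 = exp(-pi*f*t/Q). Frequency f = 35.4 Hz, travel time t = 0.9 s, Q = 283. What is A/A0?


pi*f*t/Q = pi*35.4*0.9/283 = 0.353679
A/A0 = exp(-0.353679) = 0.7021

0.7021


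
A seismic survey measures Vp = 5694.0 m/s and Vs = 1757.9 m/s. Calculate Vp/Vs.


Vp/Vs = 5694.0 / 1757.9
= 3.2391

3.2391


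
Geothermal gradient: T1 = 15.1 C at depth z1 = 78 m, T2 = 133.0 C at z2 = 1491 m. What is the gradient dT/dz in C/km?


dT = 133.0 - 15.1 = 117.9 C
dz = 1491 - 78 = 1413 m
gradient = dT/dz * 1000 = 117.9/1413 * 1000 = 83.4395 C/km

83.4395


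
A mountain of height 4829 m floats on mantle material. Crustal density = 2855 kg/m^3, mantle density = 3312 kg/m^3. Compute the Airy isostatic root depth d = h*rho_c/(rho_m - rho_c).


rho_m - rho_c = 3312 - 2855 = 457
d = 4829 * 2855 / 457
= 13786795 / 457
= 30168.04 m

30168.04


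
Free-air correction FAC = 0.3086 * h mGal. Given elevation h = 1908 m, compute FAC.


FAC = 0.3086 * h
= 0.3086 * 1908
= 588.8088 mGal

588.8088


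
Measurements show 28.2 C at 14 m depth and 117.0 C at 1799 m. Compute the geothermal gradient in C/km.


dT = 117.0 - 28.2 = 88.8 C
dz = 1799 - 14 = 1785 m
gradient = dT/dz * 1000 = 88.8/1785 * 1000 = 49.7479 C/km

49.7479


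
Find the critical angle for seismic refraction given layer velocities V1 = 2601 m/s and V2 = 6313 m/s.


V1/V2 = 2601/6313 = 0.412007
theta_c = arcsin(0.412007) = 24.331 degrees

24.331


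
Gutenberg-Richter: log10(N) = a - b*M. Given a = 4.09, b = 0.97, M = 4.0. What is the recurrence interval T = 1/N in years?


log10(N) = 4.09 - 0.97*4.0 = 0.21
N = 10^0.21 = 1.62181
T = 1/N = 1/1.62181 = 0.6166 years

0.6166


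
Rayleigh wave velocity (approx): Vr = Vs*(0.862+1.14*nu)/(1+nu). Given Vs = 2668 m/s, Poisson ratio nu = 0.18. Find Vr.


Numerator factor = 0.862 + 1.14*0.18 = 1.0672
Denominator = 1 + 0.18 = 1.18
Vr = 2668 * 1.0672 / 1.18 = 2412.96 m/s

2412.96


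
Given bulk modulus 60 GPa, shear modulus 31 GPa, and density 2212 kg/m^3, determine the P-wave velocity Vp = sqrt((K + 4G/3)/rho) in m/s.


First compute the effective modulus:
K + 4G/3 = 60e9 + 4*31e9/3 = 101333333333.33 Pa
Then divide by density:
101333333333.33 / 2212 = 45810729.355 Pa/(kg/m^3)
Take the square root:
Vp = sqrt(45810729.355) = 6768.36 m/s

6768.36


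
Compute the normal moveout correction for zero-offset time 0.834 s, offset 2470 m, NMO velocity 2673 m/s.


x/Vnmo = 2470/2673 = 0.924055
(x/Vnmo)^2 = 0.853878
t0^2 = 0.695556
sqrt(0.695556 + 0.853878) = 1.244763
dt = 1.244763 - 0.834 = 0.410763

0.410763


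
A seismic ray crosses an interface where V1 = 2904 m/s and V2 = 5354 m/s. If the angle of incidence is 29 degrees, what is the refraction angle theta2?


sin(theta1) = sin(29 deg) = 0.48481
sin(theta2) = V2/V1 * sin(theta1) = 5354/2904 * 0.48481 = 0.893826
theta2 = arcsin(0.893826) = 63.358 degrees

63.358


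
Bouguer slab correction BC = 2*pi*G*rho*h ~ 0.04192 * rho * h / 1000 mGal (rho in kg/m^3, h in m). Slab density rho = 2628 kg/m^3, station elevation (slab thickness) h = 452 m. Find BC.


BC = 0.04192 * rho * h / 1000
= 0.04192 * 2628 * 452 / 1000
= 49.7949 mGal

49.7949


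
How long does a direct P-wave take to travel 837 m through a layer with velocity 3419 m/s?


t = x / V
= 837 / 3419
= 0.2448 s

0.2448


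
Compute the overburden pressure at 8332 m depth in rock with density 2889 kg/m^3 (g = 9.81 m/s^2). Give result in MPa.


P = rho * g * z / 1e6
= 2889 * 9.81 * 8332 / 1e6
= 236137961.88 / 1e6
= 236.138 MPa

236.138


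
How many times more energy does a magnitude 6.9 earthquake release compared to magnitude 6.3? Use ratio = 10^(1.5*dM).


M2 - M1 = 6.9 - 6.3 = 0.6
1.5 * 0.6 = 0.9
ratio = 10^0.9 = 7.94

7.94


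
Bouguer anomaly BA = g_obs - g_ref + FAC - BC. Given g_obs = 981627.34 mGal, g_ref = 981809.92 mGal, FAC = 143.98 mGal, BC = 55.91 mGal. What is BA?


BA = g_obs - g_ref + FAC - BC
= 981627.34 - 981809.92 + 143.98 - 55.91
= -94.51 mGal

-94.51


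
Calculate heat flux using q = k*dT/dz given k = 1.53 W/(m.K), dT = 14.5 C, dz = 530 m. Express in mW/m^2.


q = k * dT / dz * 1000
= 1.53 * 14.5 / 530 * 1000
= 0.041858 * 1000
= 41.8585 mW/m^2

41.8585


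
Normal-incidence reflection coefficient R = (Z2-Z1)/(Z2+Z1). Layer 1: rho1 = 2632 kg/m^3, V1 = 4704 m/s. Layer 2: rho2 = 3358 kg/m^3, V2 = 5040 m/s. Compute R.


Z1 = 2632 * 4704 = 12380928
Z2 = 3358 * 5040 = 16924320
R = (16924320 - 12380928) / (16924320 + 12380928) = 4543392 / 29305248 = 0.155

0.155


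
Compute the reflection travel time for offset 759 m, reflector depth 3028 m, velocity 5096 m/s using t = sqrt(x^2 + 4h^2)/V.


x^2 + 4h^2 = 759^2 + 4*3028^2 = 576081 + 36675136 = 37251217
sqrt(37251217) = 6103.3775
t = 6103.3775 / 5096 = 1.1977 s

1.1977


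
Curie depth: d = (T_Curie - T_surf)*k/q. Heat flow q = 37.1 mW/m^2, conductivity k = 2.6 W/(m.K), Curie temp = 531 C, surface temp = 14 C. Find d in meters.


T_Curie - T_surf = 531 - 14 = 517 C
Convert q to W/m^2: 37.1 mW/m^2 = 0.0371 W/m^2
d = 517 * 2.6 / 0.0371 = 36231.81 m

36231.81


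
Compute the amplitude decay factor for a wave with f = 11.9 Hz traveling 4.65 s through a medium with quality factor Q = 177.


pi*f*t/Q = pi*11.9*4.65/177 = 0.982147
A/A0 = exp(-0.982147) = 0.374506

0.374506


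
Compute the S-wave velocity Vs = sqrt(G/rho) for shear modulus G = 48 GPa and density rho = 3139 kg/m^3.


Convert G to Pa: G = 48e9 Pa
Compute G/rho = 48e9 / 3139 = 15291494.1064
Vs = sqrt(15291494.1064) = 3910.43 m/s

3910.43


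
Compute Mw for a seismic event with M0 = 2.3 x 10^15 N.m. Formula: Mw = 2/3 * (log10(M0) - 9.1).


log10(M0) = log10(2.3 x 10^15) = 15.3617
Mw = 2/3 * (15.3617 - 9.1)
= 2/3 * 6.2617
= 4.17

4.17


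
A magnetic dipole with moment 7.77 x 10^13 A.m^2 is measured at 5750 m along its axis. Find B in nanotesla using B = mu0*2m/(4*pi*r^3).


m = 7.77 x 10^13 = 77700000000000 A.m^2
2m = 155400000000000 A.m^2
r^3 = 5750^3 = 190109375000
B = (4pi*10^-7) * 155400000000000 / (4*pi * 190109375000) * 1e9
= 195281399.347142 / 2388984863514.19 * 1e9
= 81742.418 nT

81742.418


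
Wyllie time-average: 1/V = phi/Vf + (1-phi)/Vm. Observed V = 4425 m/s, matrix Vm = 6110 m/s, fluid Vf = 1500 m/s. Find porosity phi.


1/V - 1/Vm = 1/4425 - 1/6110 = 6.232e-05
1/Vf - 1/Vm = 1/1500 - 1/6110 = 0.000503
phi = 6.232e-05 / 0.000503 = 0.1239

0.1239


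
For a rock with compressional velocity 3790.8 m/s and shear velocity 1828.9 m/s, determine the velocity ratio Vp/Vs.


Vp/Vs = 3790.8 / 1828.9
= 2.0727

2.0727


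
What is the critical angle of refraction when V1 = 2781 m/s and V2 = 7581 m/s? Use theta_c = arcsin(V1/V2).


V1/V2 = 2781/7581 = 0.366838
theta_c = arcsin(0.366838) = 21.5207 degrees

21.5207


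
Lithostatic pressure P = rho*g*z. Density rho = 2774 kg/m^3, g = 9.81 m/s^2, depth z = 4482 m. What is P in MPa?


P = rho * g * z / 1e6
= 2774 * 9.81 * 4482 / 1e6
= 121968397.08 / 1e6
= 121.9684 MPa

121.9684


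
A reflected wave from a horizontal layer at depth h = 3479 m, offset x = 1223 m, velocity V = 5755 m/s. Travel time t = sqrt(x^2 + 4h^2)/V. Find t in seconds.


x^2 + 4h^2 = 1223^2 + 4*3479^2 = 1495729 + 48413764 = 49909493
sqrt(49909493) = 7064.6651
t = 7064.6651 / 5755 = 1.2276 s

1.2276


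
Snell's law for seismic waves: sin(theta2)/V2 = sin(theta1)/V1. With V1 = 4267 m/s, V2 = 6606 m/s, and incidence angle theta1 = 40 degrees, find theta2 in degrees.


sin(theta1) = sin(40 deg) = 0.642788
sin(theta2) = V2/V1 * sin(theta1) = 6606/4267 * 0.642788 = 0.995138
theta2 = arcsin(0.995138) = 84.3479 degrees

84.3479


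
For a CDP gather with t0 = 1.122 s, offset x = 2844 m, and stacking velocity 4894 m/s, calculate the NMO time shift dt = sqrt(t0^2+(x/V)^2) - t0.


x/Vnmo = 2844/4894 = 0.58112
(x/Vnmo)^2 = 0.3377
t0^2 = 1.258884
sqrt(1.258884 + 0.3377) = 1.26356
dt = 1.26356 - 1.122 = 0.14156

0.14156


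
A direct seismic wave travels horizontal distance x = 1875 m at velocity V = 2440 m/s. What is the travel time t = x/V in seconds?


t = x / V
= 1875 / 2440
= 0.7684 s

0.7684


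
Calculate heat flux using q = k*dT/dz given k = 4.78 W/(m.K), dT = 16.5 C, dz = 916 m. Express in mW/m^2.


q = k * dT / dz * 1000
= 4.78 * 16.5 / 916 * 1000
= 0.086103 * 1000
= 86.1026 mW/m^2

86.1026


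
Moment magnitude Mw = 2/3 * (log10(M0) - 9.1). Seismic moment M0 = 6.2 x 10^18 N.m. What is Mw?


log10(M0) = log10(6.2 x 10^18) = 18.7924
Mw = 2/3 * (18.7924 - 9.1)
= 2/3 * 9.6924
= 6.46

6.46


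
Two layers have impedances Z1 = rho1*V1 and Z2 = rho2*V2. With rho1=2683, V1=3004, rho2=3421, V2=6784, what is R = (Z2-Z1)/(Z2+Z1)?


Z1 = 2683 * 3004 = 8059732
Z2 = 3421 * 6784 = 23208064
R = (23208064 - 8059732) / (23208064 + 8059732) = 15148332 / 31267796 = 0.4845

0.4845


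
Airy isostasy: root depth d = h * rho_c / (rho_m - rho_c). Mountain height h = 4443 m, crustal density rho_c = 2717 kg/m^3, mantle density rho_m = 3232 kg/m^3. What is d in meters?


rho_m - rho_c = 3232 - 2717 = 515
d = 4443 * 2717 / 515
= 12071631 / 515
= 23440.06 m

23440.06


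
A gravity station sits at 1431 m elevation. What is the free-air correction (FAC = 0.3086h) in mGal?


FAC = 0.3086 * h
= 0.3086 * 1431
= 441.6066 mGal

441.6066


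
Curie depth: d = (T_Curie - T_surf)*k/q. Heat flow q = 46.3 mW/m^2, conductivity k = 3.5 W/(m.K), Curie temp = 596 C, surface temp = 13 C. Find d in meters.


T_Curie - T_surf = 596 - 13 = 583 C
Convert q to W/m^2: 46.3 mW/m^2 = 0.0463 W/m^2
d = 583 * 3.5 / 0.0463 = 44071.27 m

44071.27


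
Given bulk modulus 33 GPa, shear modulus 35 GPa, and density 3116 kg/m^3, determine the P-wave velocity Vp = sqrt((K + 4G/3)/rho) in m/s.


First compute the effective modulus:
K + 4G/3 = 33e9 + 4*35e9/3 = 79666666666.67 Pa
Then divide by density:
79666666666.67 / 3116 = 25566966.196 Pa/(kg/m^3)
Take the square root:
Vp = sqrt(25566966.196) = 5056.38 m/s

5056.38


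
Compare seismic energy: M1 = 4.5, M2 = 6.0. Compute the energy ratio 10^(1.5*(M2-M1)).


M2 - M1 = 6.0 - 4.5 = 1.5
1.5 * 1.5 = 2.25
ratio = 10^2.25 = 177.83

177.83


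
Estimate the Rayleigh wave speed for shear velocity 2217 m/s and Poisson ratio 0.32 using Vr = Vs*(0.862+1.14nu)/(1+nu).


Numerator factor = 0.862 + 1.14*0.32 = 1.2268
Denominator = 1 + 0.32 = 1.32
Vr = 2217 * 1.2268 / 1.32 = 2060.47 m/s

2060.47


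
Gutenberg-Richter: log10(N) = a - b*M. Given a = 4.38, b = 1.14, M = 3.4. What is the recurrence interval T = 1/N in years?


log10(N) = 4.38 - 1.14*3.4 = 0.504
N = 10^0.504 = 3.191538
T = 1/N = 1/3.191538 = 0.3133 years

0.3133


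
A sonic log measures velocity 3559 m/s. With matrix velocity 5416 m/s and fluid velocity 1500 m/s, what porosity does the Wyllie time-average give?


1/V - 1/Vm = 1/3559 - 1/5416 = 9.634e-05
1/Vf - 1/Vm = 1/1500 - 1/5416 = 0.00048203
phi = 9.634e-05 / 0.00048203 = 0.1999

0.1999


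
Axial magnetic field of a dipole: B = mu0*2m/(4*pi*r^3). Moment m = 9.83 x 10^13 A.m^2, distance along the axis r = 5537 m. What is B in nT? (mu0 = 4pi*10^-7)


m = 9.83 x 10^13 = 98300000000000 A.m^2
2m = 196600000000000 A.m^2
r^3 = 5537^3 = 169755389153
B = (4pi*10^-7) * 196600000000000 / (4*pi * 169755389153) * 1e9
= 247054846.278301 / 2133209133881.36 * 1e9
= 115813.7017 nT

115813.7017


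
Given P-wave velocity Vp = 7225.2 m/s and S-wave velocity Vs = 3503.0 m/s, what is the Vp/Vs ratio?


Vp/Vs = 7225.2 / 3503.0
= 2.0626

2.0626


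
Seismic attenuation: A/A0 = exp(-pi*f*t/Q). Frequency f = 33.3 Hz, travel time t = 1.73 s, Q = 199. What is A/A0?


pi*f*t/Q = pi*33.3*1.73/199 = 0.909467
A/A0 = exp(-0.909467) = 0.402739

0.402739


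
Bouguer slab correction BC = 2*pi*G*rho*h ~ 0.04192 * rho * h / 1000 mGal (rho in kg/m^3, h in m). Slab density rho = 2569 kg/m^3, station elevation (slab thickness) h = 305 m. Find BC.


BC = 0.04192 * rho * h / 1000
= 0.04192 * 2569 * 305 / 1000
= 32.8462 mGal

32.8462


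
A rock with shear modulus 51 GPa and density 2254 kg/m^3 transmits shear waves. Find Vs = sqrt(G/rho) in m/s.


Convert G to Pa: G = 51e9 Pa
Compute G/rho = 51e9 / 2254 = 22626441.8811
Vs = sqrt(22626441.8811) = 4756.73 m/s

4756.73


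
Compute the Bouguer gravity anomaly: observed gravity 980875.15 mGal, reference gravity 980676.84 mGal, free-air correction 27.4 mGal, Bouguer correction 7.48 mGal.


BA = g_obs - g_ref + FAC - BC
= 980875.15 - 980676.84 + 27.4 - 7.48
= 218.23 mGal

218.23


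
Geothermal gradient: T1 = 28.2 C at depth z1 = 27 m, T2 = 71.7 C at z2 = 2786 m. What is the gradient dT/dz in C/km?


dT = 71.7 - 28.2 = 43.5 C
dz = 2786 - 27 = 2759 m
gradient = dT/dz * 1000 = 43.5/2759 * 1000 = 15.7666 C/km

15.7666


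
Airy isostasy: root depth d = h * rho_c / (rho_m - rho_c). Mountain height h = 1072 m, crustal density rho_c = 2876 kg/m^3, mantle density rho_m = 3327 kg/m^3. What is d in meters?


rho_m - rho_c = 3327 - 2876 = 451
d = 1072 * 2876 / 451
= 3083072 / 451
= 6836.08 m

6836.08


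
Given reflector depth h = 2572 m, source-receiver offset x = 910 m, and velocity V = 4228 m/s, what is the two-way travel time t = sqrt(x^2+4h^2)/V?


x^2 + 4h^2 = 910^2 + 4*2572^2 = 828100 + 26460736 = 27288836
sqrt(27288836) = 5223.8717
t = 5223.8717 / 4228 = 1.2355 s

1.2355


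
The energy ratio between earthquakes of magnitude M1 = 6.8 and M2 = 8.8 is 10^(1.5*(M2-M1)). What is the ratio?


M2 - M1 = 8.8 - 6.8 = 2.0
1.5 * 2.0 = 3.0
ratio = 10^3.0 = 1000.0

1000.0


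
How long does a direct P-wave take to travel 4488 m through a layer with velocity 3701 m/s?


t = x / V
= 4488 / 3701
= 1.2126 s

1.2126


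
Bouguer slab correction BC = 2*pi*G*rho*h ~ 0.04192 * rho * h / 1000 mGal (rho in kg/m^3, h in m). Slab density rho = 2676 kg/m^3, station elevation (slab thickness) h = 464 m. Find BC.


BC = 0.04192 * rho * h / 1000
= 0.04192 * 2676 * 464 / 1000
= 52.0506 mGal

52.0506


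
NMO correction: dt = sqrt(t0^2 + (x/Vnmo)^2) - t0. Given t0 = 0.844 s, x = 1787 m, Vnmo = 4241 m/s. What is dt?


x/Vnmo = 1787/4241 = 0.421363
(x/Vnmo)^2 = 0.177547
t0^2 = 0.712336
sqrt(0.712336 + 0.177547) = 0.943336
dt = 0.943336 - 0.844 = 0.099336

0.099336


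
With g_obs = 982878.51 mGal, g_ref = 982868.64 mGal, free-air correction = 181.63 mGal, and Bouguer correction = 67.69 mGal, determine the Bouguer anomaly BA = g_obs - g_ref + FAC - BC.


BA = g_obs - g_ref + FAC - BC
= 982878.51 - 982868.64 + 181.63 - 67.69
= 123.81 mGal

123.81


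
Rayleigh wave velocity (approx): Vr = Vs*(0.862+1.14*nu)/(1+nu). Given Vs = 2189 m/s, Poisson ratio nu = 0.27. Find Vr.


Numerator factor = 0.862 + 1.14*0.27 = 1.1698
Denominator = 1 + 0.27 = 1.27
Vr = 2189 * 1.1698 / 1.27 = 2016.29 m/s

2016.29


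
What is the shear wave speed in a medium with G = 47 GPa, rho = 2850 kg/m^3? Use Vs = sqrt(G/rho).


Convert G to Pa: G = 47e9 Pa
Compute G/rho = 47e9 / 2850 = 16491228.0702
Vs = sqrt(16491228.0702) = 4060.94 m/s

4060.94


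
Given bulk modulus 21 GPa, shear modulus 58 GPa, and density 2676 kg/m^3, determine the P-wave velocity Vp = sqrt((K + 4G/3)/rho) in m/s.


First compute the effective modulus:
K + 4G/3 = 21e9 + 4*58e9/3 = 98333333333.33 Pa
Then divide by density:
98333333333.33 / 2676 = 36746387.6432 Pa/(kg/m^3)
Take the square root:
Vp = sqrt(36746387.6432) = 6061.88 m/s

6061.88


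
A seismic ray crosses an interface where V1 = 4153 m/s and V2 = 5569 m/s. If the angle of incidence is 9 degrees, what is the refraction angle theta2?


sin(theta1) = sin(9 deg) = 0.156434
sin(theta2) = V2/V1 * sin(theta1) = 5569/4153 * 0.156434 = 0.209772
theta2 = arcsin(0.209772) = 12.109 degrees

12.109


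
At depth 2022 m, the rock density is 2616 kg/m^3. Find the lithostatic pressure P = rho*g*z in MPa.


P = rho * g * z / 1e6
= 2616 * 9.81 * 2022 / 1e6
= 51890505.12 / 1e6
= 51.8905 MPa

51.8905


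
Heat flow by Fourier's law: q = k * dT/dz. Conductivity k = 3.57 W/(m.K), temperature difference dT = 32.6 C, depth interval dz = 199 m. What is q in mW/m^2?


q = k * dT / dz * 1000
= 3.57 * 32.6 / 199 * 1000
= 0.584834 * 1000
= 584.8342 mW/m^2

584.8342


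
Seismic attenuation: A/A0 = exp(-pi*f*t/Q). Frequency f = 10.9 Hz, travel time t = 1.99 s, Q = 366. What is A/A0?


pi*f*t/Q = pi*10.9*1.99/366 = 0.186187
A/A0 = exp(-0.186187) = 0.830119

0.830119


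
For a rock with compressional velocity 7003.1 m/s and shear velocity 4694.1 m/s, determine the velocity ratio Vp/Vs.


Vp/Vs = 7003.1 / 4694.1
= 1.4919

1.4919


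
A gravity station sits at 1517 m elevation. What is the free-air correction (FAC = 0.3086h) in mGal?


FAC = 0.3086 * h
= 0.3086 * 1517
= 468.1462 mGal

468.1462


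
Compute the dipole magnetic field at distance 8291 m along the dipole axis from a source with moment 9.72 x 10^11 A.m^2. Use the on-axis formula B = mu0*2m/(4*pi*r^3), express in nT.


m = 9.72 x 10^11 = 972000000000 A.m^2
2m = 1944000000000 A.m^2
r^3 = 8291^3 = 569928986171
B = (4pi*10^-7) * 1944000000000 / (4*pi * 569928986171) * 1e9
= 2442902.447431 / 7161938864090.77 * 1e9
= 341.0951 nT

341.0951


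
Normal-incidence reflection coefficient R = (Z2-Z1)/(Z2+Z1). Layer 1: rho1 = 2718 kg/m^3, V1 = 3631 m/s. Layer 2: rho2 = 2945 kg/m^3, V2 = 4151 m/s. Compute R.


Z1 = 2718 * 3631 = 9869058
Z2 = 2945 * 4151 = 12224695
R = (12224695 - 9869058) / (12224695 + 9869058) = 2355637 / 22093753 = 0.1066

0.1066


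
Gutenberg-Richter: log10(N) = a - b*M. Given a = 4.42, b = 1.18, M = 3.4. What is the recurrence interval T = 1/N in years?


log10(N) = 4.42 - 1.18*3.4 = 0.408
N = 10^0.408 = 2.558586
T = 1/N = 1/2.558586 = 0.3908 years

0.3908


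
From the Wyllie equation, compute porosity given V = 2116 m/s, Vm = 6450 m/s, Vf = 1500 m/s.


1/V - 1/Vm = 1/2116 - 1/6450 = 0.00031755
1/Vf - 1/Vm = 1/1500 - 1/6450 = 0.00051163
phi = 0.00031755 / 0.00051163 = 0.6207

0.6207


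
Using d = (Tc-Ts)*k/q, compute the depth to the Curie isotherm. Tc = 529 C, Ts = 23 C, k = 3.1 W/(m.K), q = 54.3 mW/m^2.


T_Curie - T_surf = 529 - 23 = 506 C
Convert q to W/m^2: 54.3 mW/m^2 = 0.0543 W/m^2
d = 506 * 3.1 / 0.0543 = 28887.66 m

28887.66


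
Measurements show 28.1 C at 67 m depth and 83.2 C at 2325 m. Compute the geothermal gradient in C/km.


dT = 83.2 - 28.1 = 55.1 C
dz = 2325 - 67 = 2258 m
gradient = dT/dz * 1000 = 55.1/2258 * 1000 = 24.4021 C/km

24.4021


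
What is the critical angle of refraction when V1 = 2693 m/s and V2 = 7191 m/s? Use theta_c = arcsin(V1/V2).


V1/V2 = 2693/7191 = 0.374496
theta_c = arcsin(0.374496) = 21.9932 degrees

21.9932


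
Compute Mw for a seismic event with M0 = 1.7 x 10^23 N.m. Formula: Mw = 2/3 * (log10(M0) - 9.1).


log10(M0) = log10(1.7 x 10^23) = 23.2304
Mw = 2/3 * (23.2304 - 9.1)
= 2/3 * 14.1304
= 9.42

9.42


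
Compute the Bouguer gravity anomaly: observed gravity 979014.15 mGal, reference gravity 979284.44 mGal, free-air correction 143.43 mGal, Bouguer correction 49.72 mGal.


BA = g_obs - g_ref + FAC - BC
= 979014.15 - 979284.44 + 143.43 - 49.72
= -176.58 mGal

-176.58


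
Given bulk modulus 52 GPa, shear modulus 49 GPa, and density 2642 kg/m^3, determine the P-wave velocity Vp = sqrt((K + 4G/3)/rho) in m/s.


First compute the effective modulus:
K + 4G/3 = 52e9 + 4*49e9/3 = 117333333333.33 Pa
Then divide by density:
117333333333.33 / 2642 = 44410799.8991 Pa/(kg/m^3)
Take the square root:
Vp = sqrt(44410799.8991) = 6664.14 m/s

6664.14


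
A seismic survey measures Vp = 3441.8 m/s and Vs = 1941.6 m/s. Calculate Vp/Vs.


Vp/Vs = 3441.8 / 1941.6
= 1.7727

1.7727


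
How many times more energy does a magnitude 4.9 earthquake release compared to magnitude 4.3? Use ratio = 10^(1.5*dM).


M2 - M1 = 4.9 - 4.3 = 0.6
1.5 * 0.6 = 0.9
ratio = 10^0.9 = 7.94

7.94


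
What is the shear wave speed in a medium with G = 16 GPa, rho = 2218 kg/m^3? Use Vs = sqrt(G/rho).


Convert G to Pa: G = 16e9 Pa
Compute G/rho = 16e9 / 2218 = 7213706.0415
Vs = sqrt(7213706.0415) = 2685.83 m/s

2685.83


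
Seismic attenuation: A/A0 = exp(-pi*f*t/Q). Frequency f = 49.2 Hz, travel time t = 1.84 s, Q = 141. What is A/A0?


pi*f*t/Q = pi*49.2*1.84/141 = 2.017036
A/A0 = exp(-2.017036) = 0.133049

0.133049


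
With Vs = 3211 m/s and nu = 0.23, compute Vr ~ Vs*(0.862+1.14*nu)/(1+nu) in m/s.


Numerator factor = 0.862 + 1.14*0.23 = 1.1242
Denominator = 1 + 0.23 = 1.23
Vr = 3211 * 1.1242 / 1.23 = 2934.8 m/s

2934.8


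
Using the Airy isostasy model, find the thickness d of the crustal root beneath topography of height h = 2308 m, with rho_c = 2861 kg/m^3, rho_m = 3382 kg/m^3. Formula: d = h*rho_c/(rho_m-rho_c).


rho_m - rho_c = 3382 - 2861 = 521
d = 2308 * 2861 / 521
= 6603188 / 521
= 12674.07 m

12674.07


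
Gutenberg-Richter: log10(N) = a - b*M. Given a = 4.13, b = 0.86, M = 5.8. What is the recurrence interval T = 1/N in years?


log10(N) = 4.13 - 0.86*5.8 = -0.858
N = 10^-0.858 = 0.138676
T = 1/N = 1/0.138676 = 7.2111 years

7.2111


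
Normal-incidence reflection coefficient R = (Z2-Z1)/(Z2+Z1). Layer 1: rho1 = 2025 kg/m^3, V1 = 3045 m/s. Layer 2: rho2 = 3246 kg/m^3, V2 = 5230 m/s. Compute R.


Z1 = 2025 * 3045 = 6166125
Z2 = 3246 * 5230 = 16976580
R = (16976580 - 6166125) / (16976580 + 6166125) = 10810455 / 23142705 = 0.4671

0.4671


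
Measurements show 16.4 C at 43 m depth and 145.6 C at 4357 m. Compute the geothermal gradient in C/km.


dT = 145.6 - 16.4 = 129.2 C
dz = 4357 - 43 = 4314 m
gradient = dT/dz * 1000 = 129.2/4314 * 1000 = 29.949 C/km

29.949


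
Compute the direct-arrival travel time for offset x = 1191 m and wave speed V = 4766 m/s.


t = x / V
= 1191 / 4766
= 0.2499 s

0.2499


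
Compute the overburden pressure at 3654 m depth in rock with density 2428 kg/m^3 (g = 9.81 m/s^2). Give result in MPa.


P = rho * g * z / 1e6
= 2428 * 9.81 * 3654 / 1e6
= 87033456.72 / 1e6
= 87.0335 MPa

87.0335


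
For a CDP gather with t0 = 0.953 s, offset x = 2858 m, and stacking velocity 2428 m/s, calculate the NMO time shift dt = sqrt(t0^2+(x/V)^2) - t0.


x/Vnmo = 2858/2428 = 1.1771
(x/Vnmo)^2 = 1.385566
t0^2 = 0.908209
sqrt(0.908209 + 1.385566) = 1.514521
dt = 1.514521 - 0.953 = 0.561521

0.561521


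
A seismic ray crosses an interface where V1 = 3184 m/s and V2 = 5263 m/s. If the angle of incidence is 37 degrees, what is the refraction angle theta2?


sin(theta1) = sin(37 deg) = 0.601815
sin(theta2) = V2/V1 * sin(theta1) = 5263/3184 * 0.601815 = 0.994772
theta2 = arcsin(0.994772) = 84.1384 degrees

84.1384


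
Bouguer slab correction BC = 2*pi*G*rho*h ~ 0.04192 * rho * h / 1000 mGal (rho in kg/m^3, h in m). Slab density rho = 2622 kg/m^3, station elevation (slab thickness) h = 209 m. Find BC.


BC = 0.04192 * rho * h / 1000
= 0.04192 * 2622 * 209 / 1000
= 22.9721 mGal

22.9721


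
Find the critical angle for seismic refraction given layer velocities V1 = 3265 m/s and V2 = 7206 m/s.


V1/V2 = 3265/7206 = 0.453095
theta_c = arcsin(0.453095) = 26.9424 degrees

26.9424


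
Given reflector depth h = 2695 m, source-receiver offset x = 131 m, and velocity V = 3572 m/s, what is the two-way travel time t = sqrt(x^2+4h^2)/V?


x^2 + 4h^2 = 131^2 + 4*2695^2 = 17161 + 29052100 = 29069261
sqrt(29069261) = 5391.5917
t = 5391.5917 / 3572 = 1.5094 s

1.5094


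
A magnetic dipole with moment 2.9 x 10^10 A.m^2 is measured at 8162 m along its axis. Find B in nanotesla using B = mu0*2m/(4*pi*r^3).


m = 2.9 x 10^10 = 29000000000 A.m^2
2m = 58000000000 A.m^2
r^3 = 8162^3 = 543738107528
B = (4pi*10^-7) * 58000000000 / (4*pi * 543738107528) * 1e9
= 72884.949563 / 6832814576347.13 * 1e9
= 10.6669 nT

10.6669


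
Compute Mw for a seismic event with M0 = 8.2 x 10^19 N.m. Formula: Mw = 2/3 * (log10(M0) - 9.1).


log10(M0) = log10(8.2 x 10^19) = 19.9138
Mw = 2/3 * (19.9138 - 9.1)
= 2/3 * 10.8138
= 7.21

7.21


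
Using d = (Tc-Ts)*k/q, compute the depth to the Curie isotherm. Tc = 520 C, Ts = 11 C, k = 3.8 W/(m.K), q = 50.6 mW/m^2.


T_Curie - T_surf = 520 - 11 = 509 C
Convert q to W/m^2: 50.6 mW/m^2 = 0.0506 W/m^2
d = 509 * 3.8 / 0.0506 = 38225.3 m

38225.3


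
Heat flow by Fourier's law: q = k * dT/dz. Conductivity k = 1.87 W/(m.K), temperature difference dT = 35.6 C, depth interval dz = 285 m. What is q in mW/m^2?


q = k * dT / dz * 1000
= 1.87 * 35.6 / 285 * 1000
= 0.233586 * 1000
= 233.586 mW/m^2

233.586


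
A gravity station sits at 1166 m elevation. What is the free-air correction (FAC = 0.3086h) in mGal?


FAC = 0.3086 * h
= 0.3086 * 1166
= 359.8276 mGal

359.8276


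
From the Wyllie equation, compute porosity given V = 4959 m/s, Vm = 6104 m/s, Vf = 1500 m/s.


1/V - 1/Vm = 1/4959 - 1/6104 = 3.783e-05
1/Vf - 1/Vm = 1/1500 - 1/6104 = 0.00050284
phi = 3.783e-05 / 0.00050284 = 0.0752

0.0752


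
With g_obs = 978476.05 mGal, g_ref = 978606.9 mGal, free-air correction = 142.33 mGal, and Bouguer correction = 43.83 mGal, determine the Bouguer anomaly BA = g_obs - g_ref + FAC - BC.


BA = g_obs - g_ref + FAC - BC
= 978476.05 - 978606.9 + 142.33 - 43.83
= -32.35 mGal

-32.35


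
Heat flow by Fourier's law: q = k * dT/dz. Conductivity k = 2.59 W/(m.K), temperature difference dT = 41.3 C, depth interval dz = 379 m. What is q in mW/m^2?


q = k * dT / dz * 1000
= 2.59 * 41.3 / 379 * 1000
= 0.282235 * 1000
= 282.2348 mW/m^2

282.2348


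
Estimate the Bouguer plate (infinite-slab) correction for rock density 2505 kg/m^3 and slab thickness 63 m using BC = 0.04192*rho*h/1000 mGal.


BC = 0.04192 * rho * h / 1000
= 0.04192 * 2505 * 63 / 1000
= 6.6156 mGal

6.6156


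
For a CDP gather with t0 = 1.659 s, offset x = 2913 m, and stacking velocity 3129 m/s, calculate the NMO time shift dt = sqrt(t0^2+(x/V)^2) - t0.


x/Vnmo = 2913/3129 = 0.930968
(x/Vnmo)^2 = 0.866702
t0^2 = 2.752281
sqrt(2.752281 + 0.866702) = 1.902363
dt = 1.902363 - 1.659 = 0.243363

0.243363


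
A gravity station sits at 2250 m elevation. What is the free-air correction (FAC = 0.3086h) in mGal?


FAC = 0.3086 * h
= 0.3086 * 2250
= 694.35 mGal

694.35


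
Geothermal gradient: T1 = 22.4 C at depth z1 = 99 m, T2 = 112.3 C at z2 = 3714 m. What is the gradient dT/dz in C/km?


dT = 112.3 - 22.4 = 89.9 C
dz = 3714 - 99 = 3615 m
gradient = dT/dz * 1000 = 89.9/3615 * 1000 = 24.8686 C/km

24.8686


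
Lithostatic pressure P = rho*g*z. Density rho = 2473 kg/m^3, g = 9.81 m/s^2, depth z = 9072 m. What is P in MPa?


P = rho * g * z / 1e6
= 2473 * 9.81 * 9072 / 1e6
= 220087899.36 / 1e6
= 220.0879 MPa

220.0879


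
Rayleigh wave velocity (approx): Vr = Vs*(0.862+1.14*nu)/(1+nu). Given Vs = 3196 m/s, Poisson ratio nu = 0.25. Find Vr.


Numerator factor = 0.862 + 1.14*0.25 = 1.147
Denominator = 1 + 0.25 = 1.25
Vr = 3196 * 1.147 / 1.25 = 2932.65 m/s

2932.65


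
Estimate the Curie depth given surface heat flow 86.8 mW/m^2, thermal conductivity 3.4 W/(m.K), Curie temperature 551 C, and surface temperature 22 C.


T_Curie - T_surf = 551 - 22 = 529 C
Convert q to W/m^2: 86.8 mW/m^2 = 0.0868 W/m^2
d = 529 * 3.4 / 0.0868 = 20721.2 m

20721.2


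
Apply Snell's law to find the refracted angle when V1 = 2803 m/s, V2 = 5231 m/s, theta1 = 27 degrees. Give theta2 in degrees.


sin(theta1) = sin(27 deg) = 0.45399
sin(theta2) = V2/V1 * sin(theta1) = 5231/2803 * 0.45399 = 0.847244
theta2 = arcsin(0.847244) = 57.9131 degrees

57.9131


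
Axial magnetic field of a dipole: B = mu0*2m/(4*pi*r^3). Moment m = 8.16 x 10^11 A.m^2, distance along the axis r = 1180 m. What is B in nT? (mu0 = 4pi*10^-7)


m = 8.16 x 10^11 = 816000000000 A.m^2
2m = 1632000000000 A.m^2
r^3 = 1180^3 = 1643032000
B = (4pi*10^-7) * 1632000000000 / (4*pi * 1643032000) * 1e9
= 2050831.684263 / 20646949043.25 * 1e9
= 99328.5584 nT

99328.5584


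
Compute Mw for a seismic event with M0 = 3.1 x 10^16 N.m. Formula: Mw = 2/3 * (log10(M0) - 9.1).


log10(M0) = log10(3.1 x 10^16) = 16.4914
Mw = 2/3 * (16.4914 - 9.1)
= 2/3 * 7.3914
= 4.93

4.93


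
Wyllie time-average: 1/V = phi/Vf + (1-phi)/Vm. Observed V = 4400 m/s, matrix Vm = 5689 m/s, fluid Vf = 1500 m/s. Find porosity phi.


1/V - 1/Vm = 1/4400 - 1/5689 = 5.149e-05
1/Vf - 1/Vm = 1/1500 - 1/5689 = 0.00049089
phi = 5.149e-05 / 0.00049089 = 0.1049

0.1049
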